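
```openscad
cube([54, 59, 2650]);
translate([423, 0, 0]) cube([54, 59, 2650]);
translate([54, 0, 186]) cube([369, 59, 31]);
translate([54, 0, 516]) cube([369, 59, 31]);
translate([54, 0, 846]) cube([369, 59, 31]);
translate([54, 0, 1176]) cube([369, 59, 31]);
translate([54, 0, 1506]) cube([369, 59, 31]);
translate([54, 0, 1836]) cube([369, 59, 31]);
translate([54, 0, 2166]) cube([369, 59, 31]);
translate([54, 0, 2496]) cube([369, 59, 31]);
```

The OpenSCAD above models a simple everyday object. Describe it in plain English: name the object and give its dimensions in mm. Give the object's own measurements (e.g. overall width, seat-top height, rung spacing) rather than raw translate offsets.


A straight ladder. Two 54×59 mm vertical rails, 2650 mm tall, stand 477 mm apart (outside-to-outside) with their front faces coplanar on the −y side. 8 rungs, each 59 mm deep and 31 mm tall, span between the inner faces of the rails, front faces flush with the rails. The lowest rung's underside is at z = 186 mm and rungs are spaced 330 mm apart (underside to underside).


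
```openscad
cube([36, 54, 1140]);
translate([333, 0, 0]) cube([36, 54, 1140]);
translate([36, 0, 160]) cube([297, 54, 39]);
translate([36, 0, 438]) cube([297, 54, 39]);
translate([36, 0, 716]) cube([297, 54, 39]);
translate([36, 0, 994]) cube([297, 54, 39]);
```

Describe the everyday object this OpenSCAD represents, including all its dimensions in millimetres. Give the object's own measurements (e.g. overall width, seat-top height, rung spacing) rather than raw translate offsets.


A straight ladder. Two 36×54 mm vertical rails, 1140 mm tall, stand 369 mm apart (outside-to-outside) with their front faces coplanar on the −y side. 4 rungs, each 54 mm deep and 39 mm tall, span between the inner faces of the rails, front faces flush with the rails. The lowest rung's underside is at z = 160 mm and rungs are spaced 278 mm apart (underside to underside).


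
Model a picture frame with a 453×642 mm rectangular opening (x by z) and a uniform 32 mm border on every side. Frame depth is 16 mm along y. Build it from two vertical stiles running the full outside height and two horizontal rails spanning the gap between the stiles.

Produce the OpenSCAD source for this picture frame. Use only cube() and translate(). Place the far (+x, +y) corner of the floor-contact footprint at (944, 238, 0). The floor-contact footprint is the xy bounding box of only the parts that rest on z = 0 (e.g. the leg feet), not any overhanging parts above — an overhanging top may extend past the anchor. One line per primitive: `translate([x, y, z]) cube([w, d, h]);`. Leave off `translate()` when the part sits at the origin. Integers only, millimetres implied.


translate([427, 222, 0]) cube([32, 16, 706]);
translate([912, 222, 0]) cube([32, 16, 706]);
translate([459, 222, 0]) cube([453, 16, 32]);
translate([459, 222, 674]) cube([453, 16, 32]);


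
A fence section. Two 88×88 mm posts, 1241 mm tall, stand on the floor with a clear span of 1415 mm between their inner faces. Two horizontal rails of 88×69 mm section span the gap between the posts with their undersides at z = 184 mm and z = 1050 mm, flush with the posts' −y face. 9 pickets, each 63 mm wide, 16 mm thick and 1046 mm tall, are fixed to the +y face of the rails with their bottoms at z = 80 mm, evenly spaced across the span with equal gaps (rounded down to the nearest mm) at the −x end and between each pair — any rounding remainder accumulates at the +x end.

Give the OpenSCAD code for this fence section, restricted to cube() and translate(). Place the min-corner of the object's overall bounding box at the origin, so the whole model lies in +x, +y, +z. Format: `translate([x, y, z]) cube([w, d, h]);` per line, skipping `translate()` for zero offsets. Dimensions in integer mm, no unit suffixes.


cube([88, 88, 1241]);
translate([1503, 0, 0]) cube([88, 88, 1241]);
translate([88, 0, 184]) cube([1415, 88, 69]);
translate([88, 0, 1050]) cube([1415, 88, 69]);
translate([172, 88, 80]) cube([63, 16, 1046]);
translate([319, 88, 80]) cube([63, 16, 1046]);
translate([466, 88, 80]) cube([63, 16, 1046]);
translate([613, 88, 80]) cube([63, 16, 1046]);
translate([760, 88, 80]) cube([63, 16, 1046]);
translate([907, 88, 80]) cube([63, 16, 1046]);
translate([1054, 88, 80]) cube([63, 16, 1046]);
translate([1201, 88, 80]) cube([63, 16, 1046]);
translate([1348, 88, 80]) cube([63, 16, 1046]);


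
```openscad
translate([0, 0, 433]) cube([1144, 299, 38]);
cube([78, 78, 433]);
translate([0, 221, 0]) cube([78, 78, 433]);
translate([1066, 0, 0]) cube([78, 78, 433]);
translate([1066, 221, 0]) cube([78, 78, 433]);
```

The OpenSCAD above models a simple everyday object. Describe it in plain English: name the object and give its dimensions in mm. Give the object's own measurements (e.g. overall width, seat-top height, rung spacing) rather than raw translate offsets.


A long wooden bench with a 1144 mm (x) × 299 mm (y) seat, 38 mm thick, its top surface 471 mm above the floor. Four 78 mm square legs at the seat corners, flush with the edges, run from z = 0 to the seat underside.


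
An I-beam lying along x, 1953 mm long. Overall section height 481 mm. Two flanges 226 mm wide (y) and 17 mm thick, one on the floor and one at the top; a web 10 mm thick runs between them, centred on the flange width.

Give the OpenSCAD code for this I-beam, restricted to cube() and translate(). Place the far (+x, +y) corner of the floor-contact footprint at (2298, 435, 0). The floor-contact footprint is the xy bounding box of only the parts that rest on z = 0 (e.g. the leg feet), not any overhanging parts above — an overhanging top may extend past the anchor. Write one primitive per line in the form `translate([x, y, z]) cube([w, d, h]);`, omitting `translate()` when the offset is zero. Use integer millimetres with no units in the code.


translate([345, 209, 0]) cube([1953, 226, 17]);
translate([345, 317, 17]) cube([1953, 10, 447]);
translate([345, 209, 464]) cube([1953, 226, 17]);


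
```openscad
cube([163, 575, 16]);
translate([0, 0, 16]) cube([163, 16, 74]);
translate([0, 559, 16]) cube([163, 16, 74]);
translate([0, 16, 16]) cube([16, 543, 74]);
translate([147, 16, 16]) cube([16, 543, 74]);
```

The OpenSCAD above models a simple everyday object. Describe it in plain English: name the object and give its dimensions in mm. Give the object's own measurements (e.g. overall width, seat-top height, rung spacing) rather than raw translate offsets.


An open-topped rectangular box: outside dimensions 163×575×90 mm, with a uniform wall and base thickness of 16 mm. The base is a full 163×575 slab on the floor; four walls sit on top of the base. The front and back walls (the −y and +y sides) span the full width; the two side walls fit between them.


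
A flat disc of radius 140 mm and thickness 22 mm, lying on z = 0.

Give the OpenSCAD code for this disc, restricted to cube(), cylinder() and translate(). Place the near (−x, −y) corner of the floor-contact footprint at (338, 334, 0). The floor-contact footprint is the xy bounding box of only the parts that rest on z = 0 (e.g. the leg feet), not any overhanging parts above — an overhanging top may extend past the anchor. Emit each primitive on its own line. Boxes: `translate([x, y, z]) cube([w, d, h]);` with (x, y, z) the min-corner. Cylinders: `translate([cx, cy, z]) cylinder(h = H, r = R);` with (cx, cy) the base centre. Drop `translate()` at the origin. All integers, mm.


translate([478, 474, 0]) cylinder(h = 22, r = 140);


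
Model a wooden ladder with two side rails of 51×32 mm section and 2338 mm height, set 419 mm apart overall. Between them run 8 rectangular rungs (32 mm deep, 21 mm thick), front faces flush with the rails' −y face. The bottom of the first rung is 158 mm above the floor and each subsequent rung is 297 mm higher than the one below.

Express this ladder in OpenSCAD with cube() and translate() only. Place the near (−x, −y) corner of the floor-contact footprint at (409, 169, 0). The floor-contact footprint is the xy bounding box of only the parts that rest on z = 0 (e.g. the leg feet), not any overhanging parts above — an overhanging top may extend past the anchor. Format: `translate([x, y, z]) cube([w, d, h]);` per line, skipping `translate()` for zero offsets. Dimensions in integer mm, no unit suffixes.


// rung span = 419 - 2*51 = 317
// rung[k] z = 158 + k*297
translate([409, 169, 0]) cube([51, 32, 2338]);
translate([777, 169, 0]) cube([51, 32, 2338]);
translate([460, 169, 158]) cube([317, 32, 21]);
translate([460, 169, 455]) cube([317, 32, 21]);
translate([460, 169, 752]) cube([317, 32, 21]);
translate([460, 169, 1049]) cube([317, 32, 21]);
translate([460, 169, 1346]) cube([317, 32, 21]);
translate([460, 169, 1643]) cube([317, 32, 21]);
translate([460, 169, 1940]) cube([317, 32, 21]);
translate([460, 169, 2237]) cube([317, 32, 21]);


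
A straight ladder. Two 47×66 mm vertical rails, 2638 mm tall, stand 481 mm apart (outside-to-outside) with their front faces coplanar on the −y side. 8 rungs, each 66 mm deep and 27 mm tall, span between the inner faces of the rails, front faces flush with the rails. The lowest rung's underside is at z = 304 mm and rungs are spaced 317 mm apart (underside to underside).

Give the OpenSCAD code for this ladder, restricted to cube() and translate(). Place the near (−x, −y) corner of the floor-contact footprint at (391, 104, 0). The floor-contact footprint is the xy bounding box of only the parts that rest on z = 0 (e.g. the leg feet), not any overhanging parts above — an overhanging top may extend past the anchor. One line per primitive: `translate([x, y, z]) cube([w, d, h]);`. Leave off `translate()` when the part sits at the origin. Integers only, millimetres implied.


// rung span = 481 - 2*47 = 387
// rung[k] z = 304 + k*317
translate([391, 104, 0]) cube([47, 66, 2638]);
translate([825, 104, 0]) cube([47, 66, 2638]);
translate([438, 104, 304]) cube([387, 66, 27]);
translate([438, 104, 621]) cube([387, 66, 27]);
translate([438, 104, 938]) cube([387, 66, 27]);
translate([438, 104, 1255]) cube([387, 66, 27]);
translate([438, 104, 1572]) cube([387, 66, 27]);
translate([438, 104, 1889]) cube([387, 66, 27]);
translate([438, 104, 2206]) cube([387, 66, 27]);
translate([438, 104, 2523]) cube([387, 66, 27]);


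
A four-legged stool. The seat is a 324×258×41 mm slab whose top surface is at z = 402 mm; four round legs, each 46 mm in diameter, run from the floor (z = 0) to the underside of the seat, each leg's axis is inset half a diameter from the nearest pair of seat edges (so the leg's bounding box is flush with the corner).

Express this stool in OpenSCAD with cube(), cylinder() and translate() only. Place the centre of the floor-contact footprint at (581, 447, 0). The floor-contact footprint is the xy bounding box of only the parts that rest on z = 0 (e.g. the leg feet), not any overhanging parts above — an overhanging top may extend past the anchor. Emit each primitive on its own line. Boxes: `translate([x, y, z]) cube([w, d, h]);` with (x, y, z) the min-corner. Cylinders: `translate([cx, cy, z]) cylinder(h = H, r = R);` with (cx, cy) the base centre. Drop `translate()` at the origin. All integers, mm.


translate([419, 318, 361]) cube([324, 258, 41]);
translate([442, 341, 0]) cylinder(h = 361, r = 23);
translate([720, 341, 0]) cylinder(h = 361, r = 23);
translate([442, 553, 0]) cylinder(h = 361, r = 23);
translate([720, 553, 0]) cylinder(h = 361, r = 23);


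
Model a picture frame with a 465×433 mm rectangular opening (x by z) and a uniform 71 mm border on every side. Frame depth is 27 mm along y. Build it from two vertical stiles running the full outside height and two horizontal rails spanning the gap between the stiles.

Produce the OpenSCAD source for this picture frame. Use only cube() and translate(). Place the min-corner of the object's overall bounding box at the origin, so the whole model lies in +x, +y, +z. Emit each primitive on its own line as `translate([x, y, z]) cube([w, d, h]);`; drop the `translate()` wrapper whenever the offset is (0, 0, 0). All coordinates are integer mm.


cube([71, 27, 575]);
translate([536, 0, 0]) cube([71, 27, 575]);
translate([71, 0, 0]) cube([465, 27, 71]);
translate([71, 0, 504]) cube([465, 27, 71]);


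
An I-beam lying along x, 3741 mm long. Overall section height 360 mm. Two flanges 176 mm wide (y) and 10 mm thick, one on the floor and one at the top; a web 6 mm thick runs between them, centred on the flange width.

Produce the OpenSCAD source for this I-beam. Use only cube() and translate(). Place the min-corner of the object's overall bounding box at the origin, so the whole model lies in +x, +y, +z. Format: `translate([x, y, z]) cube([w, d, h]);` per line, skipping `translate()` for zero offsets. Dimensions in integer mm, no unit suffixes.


cube([3741, 176, 10]);
translate([0, 85, 10]) cube([3741, 6, 340]);
translate([0, 0, 350]) cube([3741, 176, 10]);


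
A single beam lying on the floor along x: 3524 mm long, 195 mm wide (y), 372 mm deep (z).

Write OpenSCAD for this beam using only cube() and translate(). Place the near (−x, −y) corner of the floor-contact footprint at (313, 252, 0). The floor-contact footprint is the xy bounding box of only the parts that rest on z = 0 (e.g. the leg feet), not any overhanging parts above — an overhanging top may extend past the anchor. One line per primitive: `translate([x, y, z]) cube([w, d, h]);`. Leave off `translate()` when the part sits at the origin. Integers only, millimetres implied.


translate([313, 252, 0]) cube([3524, 195, 372]);


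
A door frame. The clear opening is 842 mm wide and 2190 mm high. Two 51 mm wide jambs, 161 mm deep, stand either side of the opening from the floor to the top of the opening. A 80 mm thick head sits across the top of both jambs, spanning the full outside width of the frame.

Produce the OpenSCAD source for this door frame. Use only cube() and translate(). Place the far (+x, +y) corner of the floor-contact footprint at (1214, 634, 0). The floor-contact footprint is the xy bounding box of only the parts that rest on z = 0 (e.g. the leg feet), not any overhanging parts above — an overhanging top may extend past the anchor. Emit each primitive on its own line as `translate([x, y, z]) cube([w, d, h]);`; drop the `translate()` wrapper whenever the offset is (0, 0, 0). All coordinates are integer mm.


translate([270, 473, 0]) cube([51, 161, 2190]);
translate([1163, 473, 0]) cube([51, 161, 2190]);
translate([270, 473, 2190]) cube([944, 161, 80]);


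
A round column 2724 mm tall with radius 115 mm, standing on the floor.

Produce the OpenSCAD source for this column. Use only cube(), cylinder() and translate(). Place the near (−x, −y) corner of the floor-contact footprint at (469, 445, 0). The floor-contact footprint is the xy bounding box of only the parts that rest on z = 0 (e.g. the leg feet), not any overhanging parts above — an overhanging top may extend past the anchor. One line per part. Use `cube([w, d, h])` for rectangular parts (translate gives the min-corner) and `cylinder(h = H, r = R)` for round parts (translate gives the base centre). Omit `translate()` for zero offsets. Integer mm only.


translate([584, 560, 0]) cylinder(h = 2724, r = 115);


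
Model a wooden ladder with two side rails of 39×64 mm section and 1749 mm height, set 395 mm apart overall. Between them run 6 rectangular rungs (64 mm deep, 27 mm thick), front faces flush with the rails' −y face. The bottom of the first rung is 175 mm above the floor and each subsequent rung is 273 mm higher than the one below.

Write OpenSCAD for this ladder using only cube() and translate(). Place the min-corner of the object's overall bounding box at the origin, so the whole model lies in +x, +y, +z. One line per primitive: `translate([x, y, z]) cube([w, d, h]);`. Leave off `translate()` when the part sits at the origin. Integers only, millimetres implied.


cube([39, 64, 1749]);
translate([356, 0, 0]) cube([39, 64, 1749]);
translate([39, 0, 175]) cube([317, 64, 27]);
translate([39, 0, 448]) cube([317, 64, 27]);
translate([39, 0, 721]) cube([317, 64, 27]);
translate([39, 0, 994]) cube([317, 64, 27]);
translate([39, 0, 1267]) cube([317, 64, 27]);
translate([39, 0, 1540]) cube([317, 64, 27]);


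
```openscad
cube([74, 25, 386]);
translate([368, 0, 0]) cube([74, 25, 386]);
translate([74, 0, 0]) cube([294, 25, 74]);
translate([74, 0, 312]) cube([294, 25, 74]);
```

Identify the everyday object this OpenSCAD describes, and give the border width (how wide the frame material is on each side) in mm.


A picture frame. The border width is 74 mm.

Four thin pieces enclosing a rectangular opening — a picture frame. The two full-height stiles are 386 mm tall; the top rail sits at z = 312 and is 74 mm tall, so the border above the opening is 386 − 312 = 74 mm, matching the stile x-width.


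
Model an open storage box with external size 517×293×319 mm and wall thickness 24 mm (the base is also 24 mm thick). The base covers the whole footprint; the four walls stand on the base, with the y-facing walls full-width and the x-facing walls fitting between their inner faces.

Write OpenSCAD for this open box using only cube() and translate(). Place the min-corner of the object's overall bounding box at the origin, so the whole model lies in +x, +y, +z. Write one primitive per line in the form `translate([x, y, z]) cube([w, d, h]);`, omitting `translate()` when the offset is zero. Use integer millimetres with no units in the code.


cube([517, 293, 24]);
translate([0, 0, 24]) cube([517, 24, 295]);
translate([0, 269, 24]) cube([517, 24, 295]);
translate([0, 24, 24]) cube([24, 245, 295]);
translate([493, 24, 24]) cube([24, 245, 295]);


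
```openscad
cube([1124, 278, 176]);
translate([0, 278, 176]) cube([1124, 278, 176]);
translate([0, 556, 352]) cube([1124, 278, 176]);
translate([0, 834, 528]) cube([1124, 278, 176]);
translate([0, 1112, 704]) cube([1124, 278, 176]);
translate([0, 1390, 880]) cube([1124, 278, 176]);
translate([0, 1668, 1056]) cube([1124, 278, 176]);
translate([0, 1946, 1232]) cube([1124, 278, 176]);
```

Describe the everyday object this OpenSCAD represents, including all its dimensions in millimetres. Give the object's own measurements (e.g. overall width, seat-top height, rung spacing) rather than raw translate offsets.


A straight staircase of 8 solid steps. Each step is 1124 mm wide (x), 278 mm deep (y, the going) and 176 mm tall (the rise). The first step rests on the floor; each subsequent step sits one going further in +y and one rise higher in +z, directly behind and above the previous step with no overlap.


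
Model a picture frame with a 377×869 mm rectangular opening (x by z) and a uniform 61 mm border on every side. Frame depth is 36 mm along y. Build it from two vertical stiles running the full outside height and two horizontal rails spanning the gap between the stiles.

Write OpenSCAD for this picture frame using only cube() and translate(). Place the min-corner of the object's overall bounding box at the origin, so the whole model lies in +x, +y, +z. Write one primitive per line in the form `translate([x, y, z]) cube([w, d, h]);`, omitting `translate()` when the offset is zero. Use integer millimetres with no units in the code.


cube([61, 36, 991]);
translate([438, 0, 0]) cube([61, 36, 991]);
translate([61, 0, 0]) cube([377, 36, 61]);
translate([61, 0, 930]) cube([377, 36, 61]);


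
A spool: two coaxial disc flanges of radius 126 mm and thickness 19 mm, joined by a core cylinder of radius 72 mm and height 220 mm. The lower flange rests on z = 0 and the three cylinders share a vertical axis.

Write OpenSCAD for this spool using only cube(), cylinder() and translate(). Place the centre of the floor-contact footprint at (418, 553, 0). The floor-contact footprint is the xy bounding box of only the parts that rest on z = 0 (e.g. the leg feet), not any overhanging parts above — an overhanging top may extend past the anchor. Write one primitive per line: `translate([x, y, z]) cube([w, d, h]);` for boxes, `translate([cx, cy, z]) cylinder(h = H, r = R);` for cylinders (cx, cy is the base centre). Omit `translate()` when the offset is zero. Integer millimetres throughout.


translate([418, 553, 0]) cylinder(h = 19, r = 126);
translate([418, 553, 19]) cylinder(h = 220, r = 72);
translate([418, 553, 239]) cylinder(h = 19, r = 126);


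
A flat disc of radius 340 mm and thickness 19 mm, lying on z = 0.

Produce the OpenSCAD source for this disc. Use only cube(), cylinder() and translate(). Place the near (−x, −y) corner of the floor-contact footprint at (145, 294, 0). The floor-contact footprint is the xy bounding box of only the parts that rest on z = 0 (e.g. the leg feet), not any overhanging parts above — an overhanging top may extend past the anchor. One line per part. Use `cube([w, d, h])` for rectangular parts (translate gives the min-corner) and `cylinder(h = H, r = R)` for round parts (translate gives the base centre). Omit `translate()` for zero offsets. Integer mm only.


translate([485, 634, 0]) cylinder(h = 19, r = 340);


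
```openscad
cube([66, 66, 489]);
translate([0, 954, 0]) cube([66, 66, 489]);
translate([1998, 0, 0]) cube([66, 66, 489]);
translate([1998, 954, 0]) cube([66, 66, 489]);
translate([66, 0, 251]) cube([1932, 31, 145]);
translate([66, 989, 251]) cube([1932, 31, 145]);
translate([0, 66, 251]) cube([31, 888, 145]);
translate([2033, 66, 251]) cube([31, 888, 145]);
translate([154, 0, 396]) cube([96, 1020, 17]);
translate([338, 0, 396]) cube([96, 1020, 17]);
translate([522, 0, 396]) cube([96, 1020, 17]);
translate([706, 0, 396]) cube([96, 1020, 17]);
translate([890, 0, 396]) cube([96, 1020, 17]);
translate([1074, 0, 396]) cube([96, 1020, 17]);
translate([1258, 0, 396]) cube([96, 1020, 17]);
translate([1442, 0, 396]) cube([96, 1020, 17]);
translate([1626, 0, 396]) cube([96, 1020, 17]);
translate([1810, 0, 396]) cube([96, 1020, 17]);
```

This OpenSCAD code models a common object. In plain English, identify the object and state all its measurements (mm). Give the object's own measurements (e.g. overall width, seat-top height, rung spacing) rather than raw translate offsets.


A bed frame 2064 mm long (x) by 1020 mm wide (y). Four 66×66 mm corner posts, 489 mm tall, at the corners of the footprint. Four rails of 31 mm thickness and 145 mm height run between adjacent posts with their undersides at z = 251 mm, their outer faces flush with the outside of the frame (the two x-running rails run between the posts' inner faces; the two y-running rails run between the posts' inner faces). 10 slats, each 96 mm wide (x) and 17 mm thick, lie across the top of the two x-running rails, running the full 1020 mm width of the frame in y; along x they sit between the end posts with a 88 mm gap after the −x posts and between neighbouring slats, leaving 92 mm before the +x posts.


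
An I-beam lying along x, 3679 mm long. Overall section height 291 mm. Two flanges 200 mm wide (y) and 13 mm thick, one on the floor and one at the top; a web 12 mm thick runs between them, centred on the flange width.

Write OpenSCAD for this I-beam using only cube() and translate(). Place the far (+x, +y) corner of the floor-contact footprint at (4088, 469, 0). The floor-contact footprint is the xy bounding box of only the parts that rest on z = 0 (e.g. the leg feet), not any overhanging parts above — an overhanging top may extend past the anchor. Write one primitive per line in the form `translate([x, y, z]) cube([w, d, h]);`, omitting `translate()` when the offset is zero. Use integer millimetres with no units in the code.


translate([409, 269, 0]) cube([3679, 200, 13]);
translate([409, 363, 13]) cube([3679, 12, 265]);
translate([409, 269, 278]) cube([3679, 200, 13]);


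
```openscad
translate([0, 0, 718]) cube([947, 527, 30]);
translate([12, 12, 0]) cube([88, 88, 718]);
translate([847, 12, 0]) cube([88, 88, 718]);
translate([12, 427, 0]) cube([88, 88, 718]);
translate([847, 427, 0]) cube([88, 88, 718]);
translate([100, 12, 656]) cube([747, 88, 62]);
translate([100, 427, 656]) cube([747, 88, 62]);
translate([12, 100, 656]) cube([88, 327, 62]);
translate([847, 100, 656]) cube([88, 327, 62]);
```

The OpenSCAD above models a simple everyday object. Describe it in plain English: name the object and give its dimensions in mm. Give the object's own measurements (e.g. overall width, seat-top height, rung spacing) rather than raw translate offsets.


A table: top 947 mm (x) × 527 mm (y), 30 mm thick, upper face at z = 748 mm, on four 88×88 mm square legs, each inset 12 mm from the nearest pair of top edges from z = 0 to the bottom of the top. Four apron rails, 88 mm thick and 62 mm tall, run between adjacent legs with their top edges flush with the underside of the top and their outer faces flush with the legs' outer faces.


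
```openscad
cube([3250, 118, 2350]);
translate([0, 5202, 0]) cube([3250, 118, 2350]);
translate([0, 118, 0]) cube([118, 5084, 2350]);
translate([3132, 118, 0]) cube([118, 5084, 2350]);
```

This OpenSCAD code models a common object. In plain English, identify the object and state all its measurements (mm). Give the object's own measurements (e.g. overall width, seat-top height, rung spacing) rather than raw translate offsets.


The wall frame of a small rectangular building: four walls, each 2350 mm tall and 118 mm thick, enclosing a footprint 3250 mm (x) by 5320 mm (y) outside-to-outside, with no floor or roof. The front and back walls (the −y and +y sides) span the full width; the two side walls fit between them.


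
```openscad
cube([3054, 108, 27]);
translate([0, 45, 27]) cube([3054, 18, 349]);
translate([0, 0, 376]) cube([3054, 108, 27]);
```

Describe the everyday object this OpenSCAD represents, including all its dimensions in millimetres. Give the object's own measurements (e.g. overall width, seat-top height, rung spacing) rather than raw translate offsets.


An I-beam lying along x, 3054 mm long. Overall section height 403 mm. Two flanges 108 mm wide (y) and 27 mm thick, one on the floor and one at the top; a web 18 mm thick runs between them, centred on the flange width.


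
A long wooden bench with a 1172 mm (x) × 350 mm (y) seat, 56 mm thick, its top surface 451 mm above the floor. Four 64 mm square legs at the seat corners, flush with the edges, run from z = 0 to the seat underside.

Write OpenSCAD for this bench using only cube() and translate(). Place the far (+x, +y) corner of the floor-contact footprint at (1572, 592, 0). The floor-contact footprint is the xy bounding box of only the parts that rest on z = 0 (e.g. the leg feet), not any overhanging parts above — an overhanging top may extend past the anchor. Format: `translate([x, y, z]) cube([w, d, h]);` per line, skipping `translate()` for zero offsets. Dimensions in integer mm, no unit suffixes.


translate([400, 242, 395]) cube([1172, 350, 56]);
translate([400, 242, 0]) cube([64, 64, 395]);
translate([400, 528, 0]) cube([64, 64, 395]);
translate([1508, 242, 0]) cube([64, 64, 395]);
translate([1508, 528, 0]) cube([64, 64, 395]);


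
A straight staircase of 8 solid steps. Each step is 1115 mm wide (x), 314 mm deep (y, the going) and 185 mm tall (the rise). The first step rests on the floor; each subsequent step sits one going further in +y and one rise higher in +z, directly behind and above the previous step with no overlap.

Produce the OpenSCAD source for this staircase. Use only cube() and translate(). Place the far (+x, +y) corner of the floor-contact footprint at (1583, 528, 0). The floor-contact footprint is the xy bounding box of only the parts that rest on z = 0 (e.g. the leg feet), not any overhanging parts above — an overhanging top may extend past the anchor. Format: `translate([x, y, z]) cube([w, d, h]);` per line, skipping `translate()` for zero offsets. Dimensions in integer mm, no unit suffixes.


translate([468, 214, 0]) cube([1115, 314, 185]);
translate([468, 528, 185]) cube([1115, 314, 185]);
translate([468, 842, 370]) cube([1115, 314, 185]);
translate([468, 1156, 555]) cube([1115, 314, 185]);
translate([468, 1470, 740]) cube([1115, 314, 185]);
translate([468, 1784, 925]) cube([1115, 314, 185]);
translate([468, 2098, 1110]) cube([1115, 314, 185]);
translate([468, 2412, 1295]) cube([1115, 314, 185]);


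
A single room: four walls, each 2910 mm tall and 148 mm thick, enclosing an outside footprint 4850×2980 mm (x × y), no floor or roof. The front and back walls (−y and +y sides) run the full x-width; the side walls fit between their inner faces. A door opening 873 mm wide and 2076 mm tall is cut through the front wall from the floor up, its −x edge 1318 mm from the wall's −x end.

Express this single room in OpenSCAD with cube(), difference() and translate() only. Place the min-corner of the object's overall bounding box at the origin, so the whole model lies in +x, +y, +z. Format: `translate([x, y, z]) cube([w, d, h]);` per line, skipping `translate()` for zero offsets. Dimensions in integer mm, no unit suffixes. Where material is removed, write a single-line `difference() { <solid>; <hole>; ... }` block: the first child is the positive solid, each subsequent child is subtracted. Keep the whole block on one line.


difference() { cube([4850, 148, 2910]); translate([1318, 0, 0]) cube([873, 148, 2076]); }
translate([0, 2832, 0]) cube([4850, 148, 2910]);
translate([0, 148, 0]) cube([148, 2684, 2910]);
translate([4702, 148, 0]) cube([148, 2684, 2910]);


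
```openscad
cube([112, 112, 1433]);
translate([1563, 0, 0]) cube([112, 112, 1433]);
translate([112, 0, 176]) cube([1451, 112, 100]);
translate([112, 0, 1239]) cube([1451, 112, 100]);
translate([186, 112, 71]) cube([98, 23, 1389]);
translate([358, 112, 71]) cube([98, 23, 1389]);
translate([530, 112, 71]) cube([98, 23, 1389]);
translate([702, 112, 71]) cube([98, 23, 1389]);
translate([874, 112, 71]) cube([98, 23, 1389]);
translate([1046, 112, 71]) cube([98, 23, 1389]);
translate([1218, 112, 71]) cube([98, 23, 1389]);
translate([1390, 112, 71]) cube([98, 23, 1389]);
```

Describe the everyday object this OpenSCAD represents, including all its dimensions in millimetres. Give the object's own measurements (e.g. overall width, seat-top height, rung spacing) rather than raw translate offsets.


A fence section. Two 112×112 mm posts, 1433 mm tall, stand on the floor with a clear span of 1451 mm between their inner faces. Two horizontal rails of 112×100 mm section span the gap between the posts with their undersides at z = 176 mm and z = 1239 mm, flush with the posts' −y face. 8 pickets, each 98 mm wide, 23 mm thick and 1389 mm tall, are fixed to the +y face of the rails with their bottoms at z = 71 mm, spaced across the span with a 74 mm gap after the −x post and between neighbouring pickets, with 75 mm left before the +x post.


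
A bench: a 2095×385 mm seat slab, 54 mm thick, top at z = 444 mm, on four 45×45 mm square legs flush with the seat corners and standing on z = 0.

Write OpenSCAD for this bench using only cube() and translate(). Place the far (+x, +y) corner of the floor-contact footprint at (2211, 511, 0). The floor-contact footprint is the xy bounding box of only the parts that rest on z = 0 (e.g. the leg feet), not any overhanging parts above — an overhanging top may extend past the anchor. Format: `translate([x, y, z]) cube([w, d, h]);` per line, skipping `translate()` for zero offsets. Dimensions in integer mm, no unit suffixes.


translate([116, 126, 390]) cube([2095, 385, 54]);
translate([116, 126, 0]) cube([45, 45, 390]);
translate([116, 466, 0]) cube([45, 45, 390]);
translate([2166, 126, 0]) cube([45, 45, 390]);
translate([2166, 466, 0]) cube([45, 45, 390]);


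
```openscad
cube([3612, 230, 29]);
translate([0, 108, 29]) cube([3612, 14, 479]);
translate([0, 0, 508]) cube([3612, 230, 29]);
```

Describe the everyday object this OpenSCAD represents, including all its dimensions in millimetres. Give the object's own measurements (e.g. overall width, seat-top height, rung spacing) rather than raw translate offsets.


An I-beam lying along x, 3612 mm long. Overall section height 537 mm. Two flanges 230 mm wide (y) and 29 mm thick, one on the floor and one at the top; a web 14 mm thick runs between them, centred on the flange width.


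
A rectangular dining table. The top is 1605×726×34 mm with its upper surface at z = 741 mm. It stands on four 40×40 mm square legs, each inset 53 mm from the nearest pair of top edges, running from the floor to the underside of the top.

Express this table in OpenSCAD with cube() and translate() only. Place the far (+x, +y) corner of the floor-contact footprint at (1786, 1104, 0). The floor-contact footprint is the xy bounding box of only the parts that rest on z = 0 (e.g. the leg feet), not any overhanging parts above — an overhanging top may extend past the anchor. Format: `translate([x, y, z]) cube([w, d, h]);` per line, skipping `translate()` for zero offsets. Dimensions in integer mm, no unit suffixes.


translate([234, 431, 707]) cube([1605, 726, 34]);
translate([287, 484, 0]) cube([40, 40, 707]);
translate([1746, 484, 0]) cube([40, 40, 707]);
translate([287, 1064, 0]) cube([40, 40, 707]);
translate([1746, 1064, 0]) cube([40, 40, 707]);


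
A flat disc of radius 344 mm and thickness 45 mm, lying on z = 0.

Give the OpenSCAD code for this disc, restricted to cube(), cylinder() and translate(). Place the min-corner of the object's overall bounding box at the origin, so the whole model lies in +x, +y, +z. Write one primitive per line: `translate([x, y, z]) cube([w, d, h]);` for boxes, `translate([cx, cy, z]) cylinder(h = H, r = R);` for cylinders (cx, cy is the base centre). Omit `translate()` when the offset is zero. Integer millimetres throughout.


translate([344, 344, 0]) cylinder(h = 45, r = 344);


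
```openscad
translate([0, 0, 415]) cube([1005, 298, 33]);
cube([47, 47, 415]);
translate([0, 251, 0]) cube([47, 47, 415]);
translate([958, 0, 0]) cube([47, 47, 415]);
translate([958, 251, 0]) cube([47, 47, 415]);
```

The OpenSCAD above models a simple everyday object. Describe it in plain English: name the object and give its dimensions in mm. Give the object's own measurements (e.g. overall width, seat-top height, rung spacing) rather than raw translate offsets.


A bench: a 1005×298 mm seat slab, 33 mm thick, top at z = 448 mm, on four 47×47 mm square legs flush with the seat corners and standing on z = 0.


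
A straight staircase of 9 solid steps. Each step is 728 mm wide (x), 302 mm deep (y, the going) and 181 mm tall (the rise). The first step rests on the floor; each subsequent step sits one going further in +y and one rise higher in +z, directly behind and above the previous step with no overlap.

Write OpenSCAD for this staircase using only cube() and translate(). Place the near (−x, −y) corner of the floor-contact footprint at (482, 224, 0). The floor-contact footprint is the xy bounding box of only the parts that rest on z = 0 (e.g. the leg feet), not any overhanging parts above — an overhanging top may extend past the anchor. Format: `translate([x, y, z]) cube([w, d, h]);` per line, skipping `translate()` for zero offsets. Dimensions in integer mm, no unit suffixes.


translate([482, 224, 0]) cube([728, 302, 181]);
translate([482, 526, 181]) cube([728, 302, 181]);
translate([482, 828, 362]) cube([728, 302, 181]);
translate([482, 1130, 543]) cube([728, 302, 181]);
translate([482, 1432, 724]) cube([728, 302, 181]);
translate([482, 1734, 905]) cube([728, 302, 181]);
translate([482, 2036, 1086]) cube([728, 302, 181]);
translate([482, 2338, 1267]) cube([728, 302, 181]);
translate([482, 2640, 1448]) cube([728, 302, 181]);


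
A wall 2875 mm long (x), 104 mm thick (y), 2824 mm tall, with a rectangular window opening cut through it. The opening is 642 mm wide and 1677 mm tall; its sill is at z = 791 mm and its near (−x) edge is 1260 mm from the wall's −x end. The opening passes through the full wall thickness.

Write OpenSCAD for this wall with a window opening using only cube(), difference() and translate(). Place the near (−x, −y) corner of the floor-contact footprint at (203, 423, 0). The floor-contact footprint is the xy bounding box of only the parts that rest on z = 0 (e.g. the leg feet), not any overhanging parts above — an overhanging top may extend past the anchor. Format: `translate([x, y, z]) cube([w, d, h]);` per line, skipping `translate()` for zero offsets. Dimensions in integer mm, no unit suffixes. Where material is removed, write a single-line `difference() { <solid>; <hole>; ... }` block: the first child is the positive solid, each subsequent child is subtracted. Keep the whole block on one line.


difference() { translate([203, 423, 0]) cube([2875, 104, 2824]); translate([1463, 423, 791]) cube([642, 104, 1677]); }


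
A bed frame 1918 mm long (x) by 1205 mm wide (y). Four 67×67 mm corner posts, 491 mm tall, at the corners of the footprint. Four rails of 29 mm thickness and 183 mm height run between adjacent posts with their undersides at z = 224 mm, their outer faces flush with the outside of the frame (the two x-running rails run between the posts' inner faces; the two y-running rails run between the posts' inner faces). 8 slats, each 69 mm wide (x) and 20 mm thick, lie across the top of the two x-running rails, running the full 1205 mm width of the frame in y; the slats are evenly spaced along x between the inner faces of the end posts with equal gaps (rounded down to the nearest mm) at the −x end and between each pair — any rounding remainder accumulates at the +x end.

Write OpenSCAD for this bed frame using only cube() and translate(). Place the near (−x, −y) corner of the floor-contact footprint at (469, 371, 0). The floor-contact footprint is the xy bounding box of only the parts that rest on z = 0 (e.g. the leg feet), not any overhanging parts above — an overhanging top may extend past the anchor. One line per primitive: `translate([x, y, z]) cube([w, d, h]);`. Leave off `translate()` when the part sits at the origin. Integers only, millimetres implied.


// slat z = rail_z + rail_h = 224 + 183 = 407
// slat gap = ⌊(1784 − 8·69) / 9⌋ = 136
translate([469, 371, 0]) cube([67, 67, 491]);
translate([469, 1509, 0]) cube([67, 67, 491]);
translate([2320, 371, 0]) cube([67, 67, 491]);
translate([2320, 1509, 0]) cube([67, 67, 491]);
translate([536, 371, 224]) cube([1784, 29, 183]);
translate([536, 1547, 224]) cube([1784, 29, 183]);
translate([469, 438, 224]) cube([29, 1071, 183]);
translate([2358, 438, 224]) cube([29, 1071, 183]);
translate([672, 371, 407]) cube([69, 1205, 20]);
translate([877, 371, 407]) cube([69, 1205, 20]);
translate([1082, 371, 407]) cube([69, 1205, 20]);
translate([1287, 371, 407]) cube([69, 1205, 20]);
translate([1492, 371, 407]) cube([69, 1205, 20]);
translate([1697, 371, 407]) cube([69, 1205, 20]);
translate([1902, 371, 407]) cube([69, 1205, 20]);
translate([2107, 371, 407]) cube([69, 1205, 20]);


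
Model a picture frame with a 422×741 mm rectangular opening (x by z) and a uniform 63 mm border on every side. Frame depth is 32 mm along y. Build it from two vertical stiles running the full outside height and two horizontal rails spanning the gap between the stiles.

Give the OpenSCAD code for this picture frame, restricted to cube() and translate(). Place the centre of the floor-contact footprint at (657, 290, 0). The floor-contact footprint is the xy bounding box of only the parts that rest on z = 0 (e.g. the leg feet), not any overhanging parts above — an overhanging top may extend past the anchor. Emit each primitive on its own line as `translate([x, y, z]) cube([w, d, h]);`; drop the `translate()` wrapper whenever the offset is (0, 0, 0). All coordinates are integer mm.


translate([383, 274, 0]) cube([63, 32, 867]);
translate([868, 274, 0]) cube([63, 32, 867]);
translate([446, 274, 0]) cube([422, 32, 63]);
translate([446, 274, 804]) cube([422, 32, 63]);


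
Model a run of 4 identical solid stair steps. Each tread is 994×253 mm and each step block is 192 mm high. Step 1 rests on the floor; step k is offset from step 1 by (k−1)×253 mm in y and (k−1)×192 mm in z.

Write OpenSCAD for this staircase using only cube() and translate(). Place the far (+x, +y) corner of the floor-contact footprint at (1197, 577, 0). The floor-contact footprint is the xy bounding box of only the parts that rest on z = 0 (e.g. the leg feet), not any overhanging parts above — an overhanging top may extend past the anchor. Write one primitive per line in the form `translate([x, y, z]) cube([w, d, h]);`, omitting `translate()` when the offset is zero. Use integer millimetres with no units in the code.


translate([203, 324, 0]) cube([994, 253, 192]);
translate([203, 577, 192]) cube([994, 253, 192]);
translate([203, 830, 384]) cube([994, 253, 192]);
translate([203, 1083, 576]) cube([994, 253, 192]);
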